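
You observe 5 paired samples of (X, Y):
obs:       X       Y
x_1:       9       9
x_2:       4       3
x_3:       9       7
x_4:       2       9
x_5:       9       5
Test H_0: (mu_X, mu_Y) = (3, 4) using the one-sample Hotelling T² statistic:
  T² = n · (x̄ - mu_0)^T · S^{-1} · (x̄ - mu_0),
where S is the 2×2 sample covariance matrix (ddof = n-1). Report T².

Step 1 — sample mean vector:
  mean(X) = (9 + 4 + 9 + 2 + 9) / 5 = 33/5 = 6.6
  mean(Y) = (9 + 3 + 7 + 9 + 5) / 5 = 33/5 = 6.6
  x̄ = (6.6, 6.6),  deviation x̄ - mu_0 = (6.6, 6.6) - (3, 4) = (3.6, 2.6).

Step 2 — sample covariance matrix, S[i,j] = (1/(n-1)) · Σ_k (x_{k,i} - mean_i) · (x_{k,j} - mean_j), divisor n-1 = 4:
  S[X,X] = ((2.4)·(2.4) + (-2.6)·(-2.6) + (2.4)·(2.4) + (-4.6)·(-4.6) + (2.4)·(2.4)) / 4 = 45.2/4 = 11.3
  S[X,Y] = ((2.4)·(2.4) + (-2.6)·(-3.6) + (2.4)·(0.4) + (-4.6)·(2.4) + (2.4)·(-1.6)) / 4 = 1.2/4 = 0.3
  S[Y,Y] = ((2.4)·(2.4) + (-3.6)·(-3.6) + (0.4)·(0.4) + (2.4)·(2.4) + (-1.6)·(-1.6)) / 4 = 27.2/4 = 6.8
  S = [[11.3, 0.3],
 [0.3, 6.8]].

Step 3 — invert S. det(S) = 11.3·6.8 - (0.3)² = 76.75.
  S^{-1} = (1/det) · [[d, -b], [-b, a]] = [[0.0886, -0.0039],
 [-0.0039, 0.1472]].

Step 4 — quadratic form (x̄ - mu_0)^T · S^{-1} · (x̄ - mu_0):
  S^{-1} · (x̄ - mu_0) = (0.3088, 0.3687),
  (x̄ - mu_0)^T · [...] = (3.6)·(0.3088) + (2.6)·(0.3687) = 2.0704.

Step 5 — scale by n: T² = 5 · 2.0704 = 10.3518.

T² ≈ 10.3518


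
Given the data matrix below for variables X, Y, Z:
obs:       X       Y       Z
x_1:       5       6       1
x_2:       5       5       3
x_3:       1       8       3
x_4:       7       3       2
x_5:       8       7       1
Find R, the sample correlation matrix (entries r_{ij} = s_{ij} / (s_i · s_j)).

Step 1 — column means:
  mean(X) = (5 + 5 + 1 + 7 + 8) / 5 = 26/5 = 5.2
  mean(Y) = (6 + 5 + 8 + 3 + 7) / 5 = 29/5 = 5.8
  mean(Z) = (1 + 3 + 3 + 2 + 1) / 5 = 10/5 = 2

Step 2 — sample variances and covariances s[i,j] = (1/(n-1)) · Σ_k (x_{k,i} - mean_i) · (x_{k,j} - mean_j), with n-1 = 4:
  s[X,X] = ((-0.2)·(-0.2) + (-0.2)·(-0.2) + (-4.2)·(-4.2) + (1.8)·(1.8) + (2.8)·(2.8)) / 4 = 28.8/4 = 7.2
  s[X,Y] = ((-0.2)·(0.2) + (-0.2)·(-0.8) + (-4.2)·(2.2) + (1.8)·(-2.8) + (2.8)·(1.2)) / 4 = -10.8/4 = -2.7
  s[X,Z] = ((-0.2)·(-1) + (-0.2)·(1) + (-4.2)·(1) + (1.8)·(0) + (2.8)·(-1)) / 4 = -7/4 = -1.75
  s[Y,Y] = ((0.2)·(0.2) + (-0.8)·(-0.8) + (2.2)·(2.2) + (-2.8)·(-2.8) + (1.2)·(1.2)) / 4 = 14.8/4 = 3.7
  s[Y,Z] = ((0.2)·(-1) + (-0.8)·(1) + (2.2)·(1) + (-2.8)·(0) + (1.2)·(-1)) / 4 = 0/4 = 0
  s[Z,Z] = ((-1)·(-1) + (1)·(1) + (1)·(1) + (0)·(0) + (-1)·(-1)) / 4 = 4/4 = 1
  Sample standard deviations s_i = √(s[i,i]):
  s(X) = √(7.2) = 2.6833
  s(Y) = √(3.7) = 1.9235
  s(Z) = √(1) = 1

Step 3 — r_{ij} = s_{ij} / (s_i · s_j):
  r[X,X] = 1 (diagonal).
  r[X,Y] = -2.7 / (2.6833 · 1.9235) = -2.7 / 5.1614 = -0.5231
  r[X,Z] = -1.75 / (2.6833 · 1) = -1.75 / 2.6833 = -0.6522
  r[Y,Y] = 1 (diagonal).
  r[Y,Z] = 0 / (1.9235 · 1) = 0 / 1.9235 = 0
  r[Z,Z] = 1 (diagonal).

R is symmetric with unit diagonal. Assembling:

R = [[1, -0.5231, -0.6522],
 [-0.5231, 1, 0],
 [-0.6522, 0, 1]]


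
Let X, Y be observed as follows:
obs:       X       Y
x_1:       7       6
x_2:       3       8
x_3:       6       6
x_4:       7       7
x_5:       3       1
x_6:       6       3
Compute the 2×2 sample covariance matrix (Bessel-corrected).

Step 1 — column means:
  mean(X) = (7 + 3 + 6 + 7 + 3 + 6) / 6 = 32/6 = 5.3333
  mean(Y) = (6 + 8 + 6 + 7 + 1 + 3) / 6 = 31/6 = 5.1667

Step 2 — sample covariance S[i,j] = (1/(n-1)) · Σ_k (x_{k,i} - mean_i) · (x_{k,j} - mean_j), with n-1 = 5.
  S[X,X] = ((1.6667)·(1.6667) + (-2.3333)·(-2.3333) + (0.6667)·(0.6667) + (1.6667)·(1.6667) + (-2.3333)·(-2.3333) + (0.6667)·(0.6667)) / 5 = 17.3333/5 = 3.4667
  S[X,Y] = ((1.6667)·(0.8333) + (-2.3333)·(2.8333) + (0.6667)·(0.8333) + (1.6667)·(1.8333) + (-2.3333)·(-4.1667) + (0.6667)·(-2.1667)) / 5 = 6.6667/5 = 1.3333
  S[Y,Y] = ((0.8333)·(0.8333) + (2.8333)·(2.8333) + (0.8333)·(0.8333) + (1.8333)·(1.8333) + (-4.1667)·(-4.1667) + (-2.1667)·(-2.1667)) / 5 = 34.8333/5 = 6.9667

S is symmetric (S[j,i] = S[i,j]). Assembling:

S = [[3.4667, 1.3333],
 [1.3333, 6.9667]]


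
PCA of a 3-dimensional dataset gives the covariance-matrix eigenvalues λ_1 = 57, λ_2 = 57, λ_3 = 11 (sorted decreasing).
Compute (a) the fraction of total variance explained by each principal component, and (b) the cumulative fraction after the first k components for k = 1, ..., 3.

Step 1 — total variance = trace(Sigma) = Σ λ_i = 57 + 57 + 11 = 125.

Step 2 — fraction explained by component i = λ_i / Σ λ:
  PC1: 57/125 = 0.456
  PC2: 57/125 = 0.456
  PC3: 11/125 = 0.088

Step 3 — cumulative fraction after k components = (λ_1 + ... + λ_k) / Σ λ:
  k = 1: 57/125 = 0.456
  k = 2: (57 + 57)/125 = 114/125 = 0.912
  k = 3: (57 + 57 + 11)/125 = 125/125 = 1

Summary (fraction, with percent):

explained: PC1 0.456 (45.6%), PC2 0.456 (45.6%), PC3 0.088 (8.8%);  cumulative: 0.456, 0.912, 1


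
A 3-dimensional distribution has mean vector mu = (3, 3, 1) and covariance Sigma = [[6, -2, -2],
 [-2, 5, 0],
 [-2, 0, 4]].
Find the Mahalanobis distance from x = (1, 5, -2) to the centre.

Step 1 — centre the observation: (x - mu) = (-2, 2, -3).

Step 2 — invert Sigma (cofactor / det for 3×3, or solve directly):
  Sigma^{-1} = [[0.2381, 0.0952, 0.119],
 [0.0952, 0.2381, 0.0476],
 [0.119, 0.0476, 0.3095]].

Step 3 — form the quadratic (x - mu)^T · Sigma^{-1} · (x - mu):
  Sigma^{-1} · (x - mu) = (-0.6429, 0.1429, -1.0714).
  (x - mu)^T · [Sigma^{-1} · (x - mu)] = (-2)·(-0.6429) + (2)·(0.1429) + (-3)·(-1.0714) = 4.7857.

Step 4 — take square root: d = √(4.7857) ≈ 2.1876.

d(x, mu) = √(4.7857) ≈ 2.1876


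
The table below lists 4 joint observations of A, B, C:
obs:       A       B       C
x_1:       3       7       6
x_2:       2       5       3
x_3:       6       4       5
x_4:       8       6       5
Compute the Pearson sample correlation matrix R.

Step 1 — column means:
  mean(A) = (3 + 2 + 6 + 8) / 4 = 19/4 = 4.75
  mean(B) = (7 + 5 + 4 + 6) / 4 = 22/4 = 5.5
  mean(C) = (6 + 3 + 5 + 5) / 4 = 19/4 = 4.75

Step 2 — sample variances and covariances s[i,j] = (1/(n-1)) · Σ_k (x_{k,i} - mean_i) · (x_{k,j} - mean_j), with n-1 = 3:
  s[A,A] = ((-1.75)·(-1.75) + (-2.75)·(-2.75) + (1.25)·(1.25) + (3.25)·(3.25)) / 3 = 22.75/3 = 7.5833
  s[A,B] = ((-1.75)·(1.5) + (-2.75)·(-0.5) + (1.25)·(-1.5) + (3.25)·(0.5)) / 3 = -1.5/3 = -0.5
  s[A,C] = ((-1.75)·(1.25) + (-2.75)·(-1.75) + (1.25)·(0.25) + (3.25)·(0.25)) / 3 = 3.75/3 = 1.25
  s[B,B] = ((1.5)·(1.5) + (-0.5)·(-0.5) + (-1.5)·(-1.5) + (0.5)·(0.5)) / 3 = 5/3 = 1.6667
  s[B,C] = ((1.5)·(1.25) + (-0.5)·(-1.75) + (-1.5)·(0.25) + (0.5)·(0.25)) / 3 = 2.5/3 = 0.8333
  s[C,C] = ((1.25)·(1.25) + (-1.75)·(-1.75) + (0.25)·(0.25) + (0.25)·(0.25)) / 3 = 4.75/3 = 1.5833
  Sample standard deviations s_i = √(s[i,i]):
  s(A) = √(7.5833) = 2.7538
  s(B) = √(1.6667) = 1.291
  s(C) = √(1.5833) = 1.2583

Step 3 — r_{ij} = s_{ij} / (s_i · s_j):
  r[A,A] = 1 (diagonal).
  r[A,B] = -0.5 / (2.7538 · 1.291) = -0.5 / 3.5551 = -0.1406
  r[A,C] = 1.25 / (2.7538 · 1.2583) = 1.25 / 3.4651 = 0.3607
  r[B,B] = 1 (diagonal).
  r[B,C] = 0.8333 / (1.291 · 1.2583) = 0.8333 / 1.6245 = 0.513
  r[C,C] = 1 (diagonal).

R is symmetric with unit diagonal. Assembling:

R = [[1, -0.1406, 0.3607],
 [-0.1406, 1, 0.513],
 [0.3607, 0.513, 1]]


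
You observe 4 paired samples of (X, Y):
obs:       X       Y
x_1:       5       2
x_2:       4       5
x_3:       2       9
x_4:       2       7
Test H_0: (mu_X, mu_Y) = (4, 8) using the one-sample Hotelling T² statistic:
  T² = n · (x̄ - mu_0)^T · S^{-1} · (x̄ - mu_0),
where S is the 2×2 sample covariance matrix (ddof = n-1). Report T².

Step 1 — sample mean vector:
  mean(X) = (5 + 4 + 2 + 2) / 4 = 13/4 = 3.25
  mean(Y) = (2 + 5 + 9 + 7) / 4 = 23/4 = 5.75
  x̄ = (3.25, 5.75),  deviation x̄ - mu_0 = (3.25, 5.75) - (4, 8) = (-0.75, -2.25).

Step 2 — sample covariance matrix, S[i,j] = (1/(n-1)) · Σ_k (x_{k,i} - mean_i) · (x_{k,j} - mean_j), divisor n-1 = 3:
  S[X,X] = ((1.75)·(1.75) + (0.75)·(0.75) + (-1.25)·(-1.25) + (-1.25)·(-1.25)) / 3 = 6.75/3 = 2.25
  S[X,Y] = ((1.75)·(-3.75) + (0.75)·(-0.75) + (-1.25)·(3.25) + (-1.25)·(1.25)) / 3 = -12.75/3 = -4.25
  S[Y,Y] = ((-3.75)·(-3.75) + (-0.75)·(-0.75) + (3.25)·(3.25) + (1.25)·(1.25)) / 3 = 26.75/3 = 8.9167
  S = [[2.25, -4.25],
 [-4.25, 8.9167]].

Step 3 — invert S. det(S) = 2.25·8.9167 - (-4.25)² = 2.
  S^{-1} = (1/det) · [[d, -b], [-b, a]] = [[4.4583, 2.125],
 [2.125, 1.125]].

Step 4 — quadratic form (x̄ - mu_0)^T · S^{-1} · (x̄ - mu_0):
  S^{-1} · (x̄ - mu_0) = (-8.125, -4.125),
  (x̄ - mu_0)^T · [...] = (-0.75)·(-8.125) + (-2.25)·(-4.125) = 15.375.

Step 5 — scale by n: T² = 4 · 15.375 = 61.5.

T² ≈ 61.5


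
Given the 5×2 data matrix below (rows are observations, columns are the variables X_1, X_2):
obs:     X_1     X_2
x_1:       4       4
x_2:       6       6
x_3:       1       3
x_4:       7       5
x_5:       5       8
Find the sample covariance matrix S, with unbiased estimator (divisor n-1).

Step 1 — column means:
  mean(X_1) = (4 + 6 + 1 + 7 + 5) / 5 = 23/5 = 4.6
  mean(X_2) = (4 + 6 + 3 + 5 + 8) / 5 = 26/5 = 5.2

Step 2 — sample covariance S[i,j] = (1/(n-1)) · Σ_k (x_{k,i} - mean_i) · (x_{k,j} - mean_j), with n-1 = 4.
  S[X_1,X_1] = ((-0.6)·(-0.6) + (1.4)·(1.4) + (-3.6)·(-3.6) + (2.4)·(2.4) + (0.4)·(0.4)) / 4 = 21.2/4 = 5.3
  S[X_1,X_2] = ((-0.6)·(-1.2) + (1.4)·(0.8) + (-3.6)·(-2.2) + (2.4)·(-0.2) + (0.4)·(2.8)) / 4 = 10.4/4 = 2.6
  S[X_2,X_2] = ((-1.2)·(-1.2) + (0.8)·(0.8) + (-2.2)·(-2.2) + (-0.2)·(-0.2) + (2.8)·(2.8)) / 4 = 14.8/4 = 3.7

S is symmetric (S[j,i] = S[i,j]). Assembling:

S = [[5.3, 2.6],
 [2.6, 3.7]]


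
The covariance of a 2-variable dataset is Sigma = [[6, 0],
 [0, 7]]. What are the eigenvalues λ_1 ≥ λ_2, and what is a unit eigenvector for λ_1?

Step 1 — characteristic polynomial of 2×2 Sigma:
  det(Sigma - λI) = λ² - trace · λ + det = 0.
  trace = 6 + 7 = 13, det = 6·7 - (0)² = 42.
Step 2 — discriminant:
  Δ = trace² - 4·det = 169 - 168 = 1.
Step 3 — eigenvalues:
  λ = (trace ± √Δ)/2 = (13 ± 1)/2,
  λ_1 = 7,  λ_2 = 6.

Step 4 — unit eigenvector for λ_1: Sigma is diagonal, so its eigenvectors are the coordinate axes. λ_1 = 7 is the diagonal entry on the second coordinate axis, hence
  v_1 = (0, 1) (||v_1|| = 1).

λ_1 = 7,  λ_2 = 6;  v_1 ≈ (0, 1)


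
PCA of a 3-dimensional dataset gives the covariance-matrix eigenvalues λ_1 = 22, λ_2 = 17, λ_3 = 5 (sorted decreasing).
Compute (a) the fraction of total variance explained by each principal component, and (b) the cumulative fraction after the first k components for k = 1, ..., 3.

Step 1 — total variance = trace(Sigma) = Σ λ_i = 22 + 17 + 5 = 44.

Step 2 — fraction explained by component i = λ_i / Σ λ:
  PC1: 22/44 = 0.5
  PC2: 17/44 = 0.3864
  PC3: 5/44 = 0.1136

Step 3 — cumulative fraction after k components = (λ_1 + ... + λ_k) / Σ λ:
  k = 1: 22/44 = 0.5
  k = 2: (22 + 17)/44 = 39/44 = 0.8864
  k = 3: (22 + 17 + 5)/44 = 44/44 = 1

Summary (fraction, with percent):

explained: PC1 0.5 (50%), PC2 0.3864 (38.64%), PC3 0.1136 (11.36%);  cumulative: 0.5, 0.8864, 1


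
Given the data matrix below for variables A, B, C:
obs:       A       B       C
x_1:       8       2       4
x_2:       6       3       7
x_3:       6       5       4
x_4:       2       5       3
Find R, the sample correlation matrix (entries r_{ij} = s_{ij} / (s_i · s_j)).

Step 1 — column means:
  mean(A) = (8 + 6 + 6 + 2) / 4 = 22/4 = 5.5
  mean(B) = (2 + 3 + 5 + 5) / 4 = 15/4 = 3.75
  mean(C) = (4 + 7 + 4 + 3) / 4 = 18/4 = 4.5

Step 2 — sample variances and covariances s[i,j] = (1/(n-1)) · Σ_k (x_{k,i} - mean_i) · (x_{k,j} - mean_j), with n-1 = 3:
  s[A,A] = ((2.5)·(2.5) + (0.5)·(0.5) + (0.5)·(0.5) + (-3.5)·(-3.5)) / 3 = 19/3 = 6.3333
  s[A,B] = ((2.5)·(-1.75) + (0.5)·(-0.75) + (0.5)·(1.25) + (-3.5)·(1.25)) / 3 = -8.5/3 = -2.8333
  s[A,C] = ((2.5)·(-0.5) + (0.5)·(2.5) + (0.5)·(-0.5) + (-3.5)·(-1.5)) / 3 = 5/3 = 1.6667
  s[B,B] = ((-1.75)·(-1.75) + (-0.75)·(-0.75) + (1.25)·(1.25) + (1.25)·(1.25)) / 3 = 6.75/3 = 2.25
  s[B,C] = ((-1.75)·(-0.5) + (-0.75)·(2.5) + (1.25)·(-0.5) + (1.25)·(-1.5)) / 3 = -3.5/3 = -1.1667
  s[C,C] = ((-0.5)·(-0.5) + (2.5)·(2.5) + (-0.5)·(-0.5) + (-1.5)·(-1.5)) / 3 = 9/3 = 3
  Sample standard deviations s_i = √(s[i,i]):
  s(A) = √(6.3333) = 2.5166
  s(B) = √(2.25) = 1.5
  s(C) = √(3) = 1.7321

Step 3 — r_{ij} = s_{ij} / (s_i · s_j):
  r[A,A] = 1 (diagonal).
  r[A,B] = -2.8333 / (2.5166 · 1.5) = -2.8333 / 3.7749 = -0.7506
  r[A,C] = 1.6667 / (2.5166 · 1.7321) = 1.6667 / 4.3589 = 0.3824
  r[B,B] = 1 (diagonal).
  r[B,C] = -1.1667 / (1.5 · 1.7321) = -1.1667 / 2.5981 = -0.4491
  r[C,C] = 1 (diagonal).

R is symmetric with unit diagonal. Assembling:

R = [[1, -0.7506, 0.3824],
 [-0.7506, 1, -0.4491],
 [0.3824, -0.4491, 1]]


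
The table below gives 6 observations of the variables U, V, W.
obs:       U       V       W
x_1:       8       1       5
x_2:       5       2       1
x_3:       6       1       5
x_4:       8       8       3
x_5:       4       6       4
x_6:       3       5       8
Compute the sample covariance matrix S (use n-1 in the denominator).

Step 1 — column means:
  mean(U) = (8 + 5 + 6 + 8 + 4 + 3) / 6 = 34/6 = 5.6667
  mean(V) = (1 + 2 + 1 + 8 + 6 + 5) / 6 = 23/6 = 3.8333
  mean(W) = (5 + 1 + 5 + 3 + 4 + 8) / 6 = 26/6 = 4.3333

Step 2 — sample covariance S[i,j] = (1/(n-1)) · Σ_k (x_{k,i} - mean_i) · (x_{k,j} - mean_j), with n-1 = 5.
  S[U,U] = ((2.3333)·(2.3333) + (-0.6667)·(-0.6667) + (0.3333)·(0.3333) + (2.3333)·(2.3333) + (-1.6667)·(-1.6667) + (-2.6667)·(-2.6667)) / 5 = 21.3333/5 = 4.2667
  S[U,V] = ((2.3333)·(-2.8333) + (-0.6667)·(-1.8333) + (0.3333)·(-2.8333) + (2.3333)·(4.1667) + (-1.6667)·(2.1667) + (-2.6667)·(1.1667)) / 5 = -3.3333/5 = -0.6667
  S[U,W] = ((2.3333)·(0.6667) + (-0.6667)·(-3.3333) + (0.3333)·(0.6667) + (2.3333)·(-1.3333) + (-1.6667)·(-0.3333) + (-2.6667)·(3.6667)) / 5 = -8.3333/5 = -1.6667
  S[V,V] = ((-2.8333)·(-2.8333) + (-1.8333)·(-1.8333) + (-2.8333)·(-2.8333) + (4.1667)·(4.1667) + (2.1667)·(2.1667) + (1.1667)·(1.1667)) / 5 = 42.8333/5 = 8.5667
  S[V,W] = ((-2.8333)·(0.6667) + (-1.8333)·(-3.3333) + (-2.8333)·(0.6667) + (4.1667)·(-1.3333) + (2.1667)·(-0.3333) + (1.1667)·(3.6667)) / 5 = 0.3333/5 = 0.0667
  S[W,W] = ((0.6667)·(0.6667) + (-3.3333)·(-3.3333) + (0.6667)·(0.6667) + (-1.3333)·(-1.3333) + (-0.3333)·(-0.3333) + (3.6667)·(3.6667)) / 5 = 27.3333/5 = 5.4667

S is symmetric (S[j,i] = S[i,j]). Assembling:

S = [[4.2667, -0.6667, -1.6667],
 [-0.6667, 8.5667, 0.0667],
 [-1.6667, 0.0667, 5.4667]]


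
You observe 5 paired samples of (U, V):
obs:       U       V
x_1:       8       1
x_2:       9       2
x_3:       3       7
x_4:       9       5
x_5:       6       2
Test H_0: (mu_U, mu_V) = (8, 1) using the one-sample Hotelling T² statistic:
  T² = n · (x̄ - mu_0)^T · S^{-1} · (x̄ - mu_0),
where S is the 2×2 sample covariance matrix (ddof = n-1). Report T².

Step 1 — sample mean vector:
  mean(U) = (8 + 9 + 3 + 9 + 6) / 5 = 35/5 = 7
  mean(V) = (1 + 2 + 7 + 5 + 2) / 5 = 17/5 = 3.4
  x̄ = (7, 3.4),  deviation x̄ - mu_0 = (7, 3.4) - (8, 1) = (-1, 2.4).

Step 2 — sample covariance matrix, S[i,j] = (1/(n-1)) · Σ_k (x_{k,i} - mean_i) · (x_{k,j} - mean_j), divisor n-1 = 4:
  S[U,U] = ((1)·(1) + (2)·(2) + (-4)·(-4) + (2)·(2) + (-1)·(-1)) / 4 = 26/4 = 6.5
  S[U,V] = ((1)·(-2.4) + (2)·(-1.4) + (-4)·(3.6) + (2)·(1.6) + (-1)·(-1.4)) / 4 = -15/4 = -3.75
  S[V,V] = ((-2.4)·(-2.4) + (-1.4)·(-1.4) + (3.6)·(3.6) + (1.6)·(1.6) + (-1.4)·(-1.4)) / 4 = 25.2/4 = 6.3
  S = [[6.5, -3.75],
 [-3.75, 6.3]].

Step 3 — invert S. det(S) = 6.5·6.3 - (-3.75)² = 26.8875.
  S^{-1} = (1/det) · [[d, -b], [-b, a]] = [[0.2343, 0.1395],
 [0.1395, 0.2417]].

Step 4 — quadratic form (x̄ - mu_0)^T · S^{-1} · (x̄ - mu_0):
  S^{-1} · (x̄ - mu_0) = (0.1004, 0.4407),
  (x̄ - mu_0)^T · [...] = (-1)·(0.1004) + (2.4)·(0.4407) = 0.9573.

Step 5 — scale by n: T² = 5 · 0.9573 = 4.7866.

T² ≈ 4.7866


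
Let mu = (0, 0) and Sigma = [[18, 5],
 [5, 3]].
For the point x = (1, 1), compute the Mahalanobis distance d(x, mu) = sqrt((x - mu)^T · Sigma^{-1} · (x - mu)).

Step 1 — centre the observation: (x - mu) = (1, 1).

Step 2 — invert Sigma. det(Sigma) = 18·3 - (5)² = 29.
  Sigma^{-1} = (1/det) · [[d, -b], [-b, a]] = [[0.1034, -0.1724],
 [-0.1724, 0.6207]].

Step 3 — form the quadratic (x - mu)^T · Sigma^{-1} · (x - mu):
  Sigma^{-1} · (x - mu) = (-0.069, 0.4483).
  (x - mu)^T · [Sigma^{-1} · (x - mu)] = (1)·(-0.069) + (1)·(0.4483) = 0.3793.

Step 4 — take square root: d = √(0.3793) ≈ 0.6159.

d(x, mu) = √(0.3793) ≈ 0.6159


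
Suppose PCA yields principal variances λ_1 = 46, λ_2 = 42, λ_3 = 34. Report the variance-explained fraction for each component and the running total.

Step 1 — total variance = trace(Sigma) = Σ λ_i = 46 + 42 + 34 = 122.

Step 2 — fraction explained by component i = λ_i / Σ λ:
  PC1: 46/122 = 0.377
  PC2: 42/122 = 0.3443
  PC3: 34/122 = 0.2787

Step 3 — cumulative fraction after k components = (λ_1 + ... + λ_k) / Σ λ:
  k = 1: 46/122 = 0.377
  k = 2: (46 + 42)/122 = 88/122 = 0.7213
  k = 3: (46 + 42 + 34)/122 = 122/122 = 1

Summary (fraction, with percent):

explained: PC1 0.377 (37.7%), PC2 0.3443 (34.43%), PC3 0.2787 (27.87%);  cumulative: 0.377, 0.7213, 1


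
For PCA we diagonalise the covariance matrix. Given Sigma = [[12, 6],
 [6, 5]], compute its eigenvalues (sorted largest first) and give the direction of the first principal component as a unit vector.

Step 1 — characteristic polynomial of 2×2 Sigma:
  det(Sigma - λI) = λ² - trace · λ + det = 0.
  trace = 12 + 5 = 17, det = 12·5 - (6)² = 24.
Step 2 — discriminant:
  Δ = trace² - 4·det = 289 - 96 = 193.
Step 3 — eigenvalues:
  λ = (trace ± √Δ)/2 = (17 ± 13.8924)/2,
  λ_1 = 15.4462,  λ_2 = 1.5538.

Step 4 — unit eigenvector for λ_1: solve (Sigma - λ_1 I)v = 0. First row:
  (12 - 15.4462)·v_x + (6)·v_y = 0, i.e. (-3.4462)·v_x + (6)·v_y = 0,
  so v ∝ (b, λ_1 - a) = (6, 3.4462) = u.
  ||u|| = √((6)² + (3.4462)²) = √(47.8764) ≈ 6.9193,
  v_1 = u/||u|| ≈ (0.8671, 0.4981) (||v_1|| = 1).

λ_1 = 15.4462,  λ_2 = 1.5538;  v_1 ≈ (0.8671, 0.4981)


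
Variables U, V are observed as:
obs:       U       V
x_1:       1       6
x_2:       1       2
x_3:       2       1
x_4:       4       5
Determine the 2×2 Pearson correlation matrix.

Step 1 — column means:
  mean(U) = (1 + 1 + 2 + 4) / 4 = 8/4 = 2
  mean(V) = (6 + 2 + 1 + 5) / 4 = 14/4 = 3.5

Step 2 — sample variances and covariances s[i,j] = (1/(n-1)) · Σ_k (x_{k,i} - mean_i) · (x_{k,j} - mean_j), with n-1 = 3:
  s[U,U] = ((-1)·(-1) + (-1)·(-1) + (0)·(0) + (2)·(2)) / 3 = 6/3 = 2
  s[U,V] = ((-1)·(2.5) + (-1)·(-1.5) + (0)·(-2.5) + (2)·(1.5)) / 3 = 2/3 = 0.6667
  s[V,V] = ((2.5)·(2.5) + (-1.5)·(-1.5) + (-2.5)·(-2.5) + (1.5)·(1.5)) / 3 = 17/3 = 5.6667
  Sample standard deviations s_i = √(s[i,i]):
  s(U) = √(2) = 1.4142
  s(V) = √(5.6667) = 2.3805

Step 3 — r_{ij} = s_{ij} / (s_i · s_j):
  r[U,U] = 1 (diagonal).
  r[U,V] = 0.6667 / (1.4142 · 2.3805) = 0.6667 / 3.3665 = 0.198
  r[V,V] = 1 (diagonal).

R is symmetric with unit diagonal. Assembling:

R = [[1, 0.198],
 [0.198, 1]]


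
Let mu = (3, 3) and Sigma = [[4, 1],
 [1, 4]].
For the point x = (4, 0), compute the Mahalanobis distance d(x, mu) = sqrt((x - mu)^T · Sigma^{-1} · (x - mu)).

Step 1 — centre the observation: (x - mu) = (1, -3).

Step 2 — invert Sigma. det(Sigma) = 4·4 - (1)² = 15.
  Sigma^{-1} = (1/det) · [[d, -b], [-b, a]] = [[0.2667, -0.0667],
 [-0.0667, 0.2667]].

Step 3 — form the quadratic (x - mu)^T · Sigma^{-1} · (x - mu):
  Sigma^{-1} · (x - mu) = (0.4667, -0.8667).
  (x - mu)^T · [Sigma^{-1} · (x - mu)] = (1)·(0.4667) + (-3)·(-0.8667) = 3.0667.

Step 4 — take square root: d = √(3.0667) ≈ 1.7512.

d(x, mu) = √(3.0667) ≈ 1.7512


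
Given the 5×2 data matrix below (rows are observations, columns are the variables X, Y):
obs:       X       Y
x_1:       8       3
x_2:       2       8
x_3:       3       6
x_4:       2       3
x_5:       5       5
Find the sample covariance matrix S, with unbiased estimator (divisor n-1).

Step 1 — column means:
  mean(X) = (8 + 2 + 3 + 2 + 5) / 5 = 20/5 = 4
  mean(Y) = (3 + 8 + 6 + 3 + 5) / 5 = 25/5 = 5

Step 2 — sample covariance S[i,j] = (1/(n-1)) · Σ_k (x_{k,i} - mean_i) · (x_{k,j} - mean_j), with n-1 = 4.
  S[X,X] = ((4)·(4) + (-2)·(-2) + (-1)·(-1) + (-2)·(-2) + (1)·(1)) / 4 = 26/4 = 6.5
  S[X,Y] = ((4)·(-2) + (-2)·(3) + (-1)·(1) + (-2)·(-2) + (1)·(0)) / 4 = -11/4 = -2.75
  S[Y,Y] = ((-2)·(-2) + (3)·(3) + (1)·(1) + (-2)·(-2) + (0)·(0)) / 4 = 18/4 = 4.5

S is symmetric (S[j,i] = S[i,j]). Assembling:

S = [[6.5, -2.75],
 [-2.75, 4.5]]


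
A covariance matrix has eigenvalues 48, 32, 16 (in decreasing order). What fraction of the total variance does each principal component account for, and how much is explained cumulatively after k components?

Step 1 — total variance = trace(Sigma) = Σ λ_i = 48 + 32 + 16 = 96.

Step 2 — fraction explained by component i = λ_i / Σ λ:
  PC1: 48/96 = 0.5
  PC2: 32/96 = 0.3333
  PC3: 16/96 = 0.1667

Step 3 — cumulative fraction after k components = (λ_1 + ... + λ_k) / Σ λ:
  k = 1: 48/96 = 0.5
  k = 2: (48 + 32)/96 = 80/96 = 0.8333
  k = 3: (48 + 32 + 16)/96 = 96/96 = 1

Summary (fraction, with percent):

explained: PC1 0.5 (50%), PC2 0.3333 (33.33%), PC3 0.1667 (16.67%);  cumulative: 0.5, 0.8333, 1


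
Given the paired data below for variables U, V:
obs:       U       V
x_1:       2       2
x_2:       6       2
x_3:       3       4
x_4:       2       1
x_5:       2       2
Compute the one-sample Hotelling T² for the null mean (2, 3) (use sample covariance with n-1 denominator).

Step 1 — sample mean vector:
  mean(U) = (2 + 6 + 3 + 2 + 2) / 5 = 15/5 = 3
  mean(V) = (2 + 2 + 4 + 1 + 2) / 5 = 11/5 = 2.2
  x̄ = (3, 2.2),  deviation x̄ - mu_0 = (3, 2.2) - (2, 3) = (1, -0.8).

Step 2 — sample covariance matrix, S[i,j] = (1/(n-1)) · Σ_k (x_{k,i} - mean_i) · (x_{k,j} - mean_j), divisor n-1 = 4:
  S[U,U] = ((-1)·(-1) + (3)·(3) + (0)·(0) + (-1)·(-1) + (-1)·(-1)) / 4 = 12/4 = 3
  S[U,V] = ((-1)·(-0.2) + (3)·(-0.2) + (0)·(1.8) + (-1)·(-1.2) + (-1)·(-0.2)) / 4 = 1/4 = 0.25
  S[V,V] = ((-0.2)·(-0.2) + (-0.2)·(-0.2) + (1.8)·(1.8) + (-1.2)·(-1.2) + (-0.2)·(-0.2)) / 4 = 4.8/4 = 1.2
  S = [[3, 0.25],
 [0.25, 1.2]].

Step 3 — invert S. det(S) = 3·1.2 - (0.25)² = 3.5375.
  S^{-1} = (1/det) · [[d, -b], [-b, a]] = [[0.3392, -0.0707],
 [-0.0707, 0.8481]].

Step 4 — quadratic form (x̄ - mu_0)^T · S^{-1} · (x̄ - mu_0):
  S^{-1} · (x̄ - mu_0) = (0.3958, -0.7491),
  (x̄ - mu_0)^T · [...] = (1)·(0.3958) + (-0.8)·(-0.7491) = 0.9951.

Step 5 — scale by n: T² = 5 · 0.9951 = 4.9753.

T² ≈ 4.9753


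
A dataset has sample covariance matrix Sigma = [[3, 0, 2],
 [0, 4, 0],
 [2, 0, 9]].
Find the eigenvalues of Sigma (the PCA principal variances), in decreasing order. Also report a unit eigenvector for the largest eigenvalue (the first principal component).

Step 1 — characteristic polynomial p(λ) = det(λI - Sigma) = λ³ - tr·λ² + c_1·λ - det, where tr = trace, c_1 = sum of the principal 2×2 minors, det = det(Sigma):
  tr = 3 + 4 + 9 = 16,
  c_1 = (3·4 - (0)²) + (3·9 - (2)²) + (4·9 - (0)²) = 12 + 23 + 36 = 71,
  det = 3·(4·9 - (0)²) - (0)·((0)·9 - (0)·(2)) + (2)·((0)·(0) - 4·(2)) = 3·(36) - (0)·(0) + (2)·(-8) = 92.
  So p(λ) = λ³ - 16λ² + 71λ - 92.
Step 2 — look for an integer root (rational root theorem: any rational root is an integer divisor of 92). Testing λ = 4:
  p(4) = 64 - 256 + 284 - 92 = 0  ✓
  Dividing out (λ - 4): p(λ) = (λ - 4)(λ² - 12λ + 23).
Step 3 — remaining eigenvalues from the quadratic λ² - 12λ + 23 = 0:
  Δ = 12² - 4·23 = 144 - 92 = 52,  λ = (12 ± √52)/2 = (12 ± 7.2111)/2 ≈ 9.6056 or 2.3944.
  Sorted: λ_1 = 9.6056,  λ_2 = 4,  λ_3 = 2.3944  (check: sum = 16 = tr ✓).

Step 4 — unit eigenvector for λ_1 ≈ 9.6056: v spans the null space of (Sigma - λ_1 I), whose rows are
  r_1 = (-6.6056, 0, 2),  r_2 = (0, -5.6056, 0),  r_3 = (2, 0, -0.6056).
  v is orthogonal to every row, so take v ∝ r_1 × r_2 = ((0)·(0) - (2)·(-5.6056), (2)·(0) - (-6.6056)·(0), (-6.6056)·(-5.6056) - (0)·(0)) ≈ (11.2111, 0, 37.0278).
  Let u = (11.2111, 0, 37.0278).
  ||u|| = √((11.2111)² + (0)² + (37.0278)²) = √(1496.7436) ≈ 38.6878,  v_1 = u/||u|| ≈ (0.2898, 0, 0.9571) (||v_1|| = 1).

λ_1 = 9.6056,  λ_2 = 4,  λ_3 = 2.3944;  v_1 ≈ (0.2898, 0, 0.9571)


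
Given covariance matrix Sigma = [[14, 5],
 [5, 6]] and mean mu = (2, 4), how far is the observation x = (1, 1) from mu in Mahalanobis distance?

Step 1 — centre the observation: (x - mu) = (-1, -3).

Step 2 — invert Sigma. det(Sigma) = 14·6 - (5)² = 59.
  Sigma^{-1} = (1/det) · [[d, -b], [-b, a]] = [[0.1017, -0.0847],
 [-0.0847, 0.2373]].

Step 3 — form the quadratic (x - mu)^T · Sigma^{-1} · (x - mu):
  Sigma^{-1} · (x - mu) = (0.1525, -0.6271).
  (x - mu)^T · [Sigma^{-1} · (x - mu)] = (-1)·(0.1525) + (-3)·(-0.6271) = 1.7288.

Step 4 — take square root: d = √(1.7288) ≈ 1.3148.

d(x, mu) = √(1.7288) ≈ 1.3148


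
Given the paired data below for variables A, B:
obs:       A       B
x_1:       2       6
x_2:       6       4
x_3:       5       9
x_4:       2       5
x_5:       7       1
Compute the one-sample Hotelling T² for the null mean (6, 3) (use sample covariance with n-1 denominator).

Step 1 — sample mean vector:
  mean(A) = (2 + 6 + 5 + 2 + 7) / 5 = 22/5 = 4.4
  mean(B) = (6 + 4 + 9 + 5 + 1) / 5 = 25/5 = 5
  x̄ = (4.4, 5),  deviation x̄ - mu_0 = (4.4, 5) - (6, 3) = (-1.6, 2).

Step 2 — sample covariance matrix, S[i,j] = (1/(n-1)) · Σ_k (x_{k,i} - mean_i) · (x_{k,j} - mean_j), divisor n-1 = 4:
  S[A,A] = ((-2.4)·(-2.4) + (1.6)·(1.6) + (0.6)·(0.6) + (-2.4)·(-2.4) + (2.6)·(2.6)) / 4 = 21.2/4 = 5.3
  S[A,B] = ((-2.4)·(1) + (1.6)·(-1) + (0.6)·(4) + (-2.4)·(0) + (2.6)·(-4)) / 4 = -12/4 = -3
  S[B,B] = ((1)·(1) + (-1)·(-1) + (4)·(4) + (0)·(0) + (-4)·(-4)) / 4 = 34/4 = 8.5
  S = [[5.3, -3],
 [-3, 8.5]].

Step 3 — invert S. det(S) = 5.3·8.5 - (-3)² = 36.05.
  S^{-1} = (1/det) · [[d, -b], [-b, a]] = [[0.2358, 0.0832],
 [0.0832, 0.147]].

Step 4 — quadratic form (x̄ - mu_0)^T · S^{-1} · (x̄ - mu_0):
  S^{-1} · (x̄ - mu_0) = (-0.2108, 0.1609),
  (x̄ - mu_0)^T · [...] = (-1.6)·(-0.2108) + (2)·(0.1609) = 0.6591.

Step 5 — scale by n: T² = 5 · 0.6591 = 3.2954.

T² ≈ 3.2954


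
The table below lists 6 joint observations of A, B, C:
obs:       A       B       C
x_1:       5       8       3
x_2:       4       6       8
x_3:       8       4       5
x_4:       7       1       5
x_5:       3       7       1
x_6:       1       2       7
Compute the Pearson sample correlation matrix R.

Step 1 — column means:
  mean(A) = (5 + 4 + 8 + 7 + 3 + 1) / 6 = 28/6 = 4.6667
  mean(B) = (8 + 6 + 4 + 1 + 7 + 2) / 6 = 28/6 = 4.6667
  mean(C) = (3 + 8 + 5 + 5 + 1 + 7) / 6 = 29/6 = 4.8333

Step 2 — sample variances and covariances s[i,j] = (1/(n-1)) · Σ_k (x_{k,i} - mean_i) · (x_{k,j} - mean_j), with n-1 = 5:
  s[A,A] = ((0.3333)·(0.3333) + (-0.6667)·(-0.6667) + (3.3333)·(3.3333) + (2.3333)·(2.3333) + (-1.6667)·(-1.6667) + (-3.6667)·(-3.6667)) / 5 = 33.3333/5 = 6.6667
  s[A,B] = ((0.3333)·(3.3333) + (-0.6667)·(1.3333) + (3.3333)·(-0.6667) + (2.3333)·(-3.6667) + (-1.6667)·(2.3333) + (-3.6667)·(-2.6667)) / 5 = -4.6667/5 = -0.9333
  s[A,C] = ((0.3333)·(-1.8333) + (-0.6667)·(3.1667) + (3.3333)·(0.1667) + (2.3333)·(0.1667) + (-1.6667)·(-3.8333) + (-3.6667)·(2.1667)) / 5 = -3.3333/5 = -0.6667
  s[B,B] = ((3.3333)·(3.3333) + (1.3333)·(1.3333) + (-0.6667)·(-0.6667) + (-3.6667)·(-3.6667) + (2.3333)·(2.3333) + (-2.6667)·(-2.6667)) / 5 = 39.3333/5 = 7.8667
  s[B,C] = ((3.3333)·(-1.8333) + (1.3333)·(3.1667) + (-0.6667)·(0.1667) + (-3.6667)·(0.1667) + (2.3333)·(-3.8333) + (-2.6667)·(2.1667)) / 5 = -17.3333/5 = -3.4667
  s[C,C] = ((-1.8333)·(-1.8333) + (3.1667)·(3.1667) + (0.1667)·(0.1667) + (0.1667)·(0.1667) + (-3.8333)·(-3.8333) + (2.1667)·(2.1667)) / 5 = 32.8333/5 = 6.5667
  Sample standard deviations s_i = √(s[i,i]):
  s(A) = √(6.6667) = 2.582
  s(B) = √(7.8667) = 2.8048
  s(C) = √(6.5667) = 2.5626

Step 3 — r_{ij} = s_{ij} / (s_i · s_j):
  r[A,A] = 1 (diagonal).
  r[A,B] = -0.9333 / (2.582 · 2.8048) = -0.9333 / 7.2419 = -0.1289
  r[A,C] = -0.6667 / (2.582 · 2.5626) = -0.6667 / 6.6165 = -0.1008
  r[B,B] = 1 (diagonal).
  r[B,C] = -3.4667 / (2.8048 · 2.5626) = -3.4667 / 7.1873 = -0.4823
  r[C,C] = 1 (diagonal).

R is symmetric with unit diagonal. Assembling:

R = [[1, -0.1289, -0.1008],
 [-0.1289, 1, -0.4823],
 [-0.1008, -0.4823, 1]]


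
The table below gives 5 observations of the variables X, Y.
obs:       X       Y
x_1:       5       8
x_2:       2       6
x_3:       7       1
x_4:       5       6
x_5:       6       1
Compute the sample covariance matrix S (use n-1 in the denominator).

Step 1 — column means:
  mean(X) = (5 + 2 + 7 + 5 + 6) / 5 = 25/5 = 5
  mean(Y) = (8 + 6 + 1 + 6 + 1) / 5 = 22/5 = 4.4

Step 2 — sample covariance S[i,j] = (1/(n-1)) · Σ_k (x_{k,i} - mean_i) · (x_{k,j} - mean_j), with n-1 = 4.
  S[X,X] = ((0)·(0) + (-3)·(-3) + (2)·(2) + (0)·(0) + (1)·(1)) / 4 = 14/4 = 3.5
  S[X,Y] = ((0)·(3.6) + (-3)·(1.6) + (2)·(-3.4) + (0)·(1.6) + (1)·(-3.4)) / 4 = -15/4 = -3.75
  S[Y,Y] = ((3.6)·(3.6) + (1.6)·(1.6) + (-3.4)·(-3.4) + (1.6)·(1.6) + (-3.4)·(-3.4)) / 4 = 41.2/4 = 10.3

S is symmetric (S[j,i] = S[i,j]). Assembling:

S = [[3.5, -3.75],
 [-3.75, 10.3]]


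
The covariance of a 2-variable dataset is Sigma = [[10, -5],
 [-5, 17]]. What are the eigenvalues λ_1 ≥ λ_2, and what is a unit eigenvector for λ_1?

Step 1 — characteristic polynomial of 2×2 Sigma:
  det(Sigma - λI) = λ² - trace · λ + det = 0.
  trace = 10 + 17 = 27, det = 10·17 - (-5)² = 145.
Step 2 — discriminant:
  Δ = trace² - 4·det = 729 - 580 = 149.
Step 3 — eigenvalues:
  λ = (trace ± √Δ)/2 = (27 ± 12.2066)/2,
  λ_1 = 19.6033,  λ_2 = 7.3967.

Step 4 — unit eigenvector for λ_1: solve (Sigma - λ_1 I)v = 0. First row:
  (10 - 19.6033)·v_x + (-5)·v_y = 0, i.e. (-9.6033)·v_x + (-5)·v_y = 0,
  so v ∝ (b, λ_1 - a) = (-5, 9.6033); multiply by -1 so the first entry is positive: u = (5, -9.6033).
  ||u|| = √((5)² + (-9.6033)²) = √(117.2229) ≈ 10.827,
  v_1 = u/||u|| ≈ (0.4618, -0.887) (||v_1|| = 1).

λ_1 = 19.6033,  λ_2 = 7.3967;  v_1 ≈ (0.4618, -0.887)


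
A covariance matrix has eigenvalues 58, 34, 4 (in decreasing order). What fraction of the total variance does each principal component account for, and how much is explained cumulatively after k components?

Step 1 — total variance = trace(Sigma) = Σ λ_i = 58 + 34 + 4 = 96.

Step 2 — fraction explained by component i = λ_i / Σ λ:
  PC1: 58/96 = 0.6042
  PC2: 34/96 = 0.3542
  PC3: 4/96 = 0.0417

Step 3 — cumulative fraction after k components = (λ_1 + ... + λ_k) / Σ λ:
  k = 1: 58/96 = 0.6042
  k = 2: (58 + 34)/96 = 92/96 = 0.9583
  k = 3: (58 + 34 + 4)/96 = 96/96 = 1

Summary (fraction, with percent):

explained: PC1 0.6042 (60.42%), PC2 0.3542 (35.42%), PC3 0.0417 (4.17%);  cumulative: 0.6042, 0.9583, 1


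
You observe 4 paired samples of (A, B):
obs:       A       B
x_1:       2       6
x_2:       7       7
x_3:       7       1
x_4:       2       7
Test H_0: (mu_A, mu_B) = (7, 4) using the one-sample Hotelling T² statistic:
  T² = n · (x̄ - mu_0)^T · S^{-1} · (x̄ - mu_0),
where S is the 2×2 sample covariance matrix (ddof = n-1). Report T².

Step 1 — sample mean vector:
  mean(A) = (2 + 7 + 7 + 2) / 4 = 18/4 = 4.5
  mean(B) = (6 + 7 + 1 + 7) / 4 = 21/4 = 5.25
  x̄ = (4.5, 5.25),  deviation x̄ - mu_0 = (4.5, 5.25) - (7, 4) = (-2.5, 1.25).

Step 2 — sample covariance matrix, S[i,j] = (1/(n-1)) · Σ_k (x_{k,i} - mean_i) · (x_{k,j} - mean_j), divisor n-1 = 3:
  S[A,A] = ((-2.5)·(-2.5) + (2.5)·(2.5) + (2.5)·(2.5) + (-2.5)·(-2.5)) / 3 = 25/3 = 8.3333
  S[A,B] = ((-2.5)·(0.75) + (2.5)·(1.75) + (2.5)·(-4.25) + (-2.5)·(1.75)) / 3 = -12.5/3 = -4.1667
  S[B,B] = ((0.75)·(0.75) + (1.75)·(1.75) + (-4.25)·(-4.25) + (1.75)·(1.75)) / 3 = 24.75/3 = 8.25
  S = [[8.3333, -4.1667],
 [-4.1667, 8.25]].

Step 3 — invert S. det(S) = 8.3333·8.25 - (-4.1667)² = 51.3889.
  S^{-1} = (1/det) · [[d, -b], [-b, a]] = [[0.1605, 0.0811],
 [0.0811, 0.1622]].

Step 4 — quadratic form (x̄ - mu_0)^T · S^{-1} · (x̄ - mu_0):
  S^{-1} · (x̄ - mu_0) = (-0.3, 0),
  (x̄ - mu_0)^T · [...] = (-2.5)·(-0.3) + (1.25)·(0) = 0.75.

Step 5 — scale by n: T² = 4 · 0.75 = 3.

T² ≈ 3


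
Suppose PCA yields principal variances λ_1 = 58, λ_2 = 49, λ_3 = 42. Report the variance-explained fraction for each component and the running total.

Step 1 — total variance = trace(Sigma) = Σ λ_i = 58 + 49 + 42 = 149.

Step 2 — fraction explained by component i = λ_i / Σ λ:
  PC1: 58/149 = 0.3893
  PC2: 49/149 = 0.3289
  PC3: 42/149 = 0.2819

Step 3 — cumulative fraction after k components = (λ_1 + ... + λ_k) / Σ λ:
  k = 1: 58/149 = 0.3893
  k = 2: (58 + 49)/149 = 107/149 = 0.7181
  k = 3: (58 + 49 + 42)/149 = 149/149 = 1

Summary (fraction, with percent):

explained: PC1 0.3893 (38.93%), PC2 0.3289 (32.89%), PC3 0.2819 (28.19%);  cumulative: 0.3893, 0.7181, 1


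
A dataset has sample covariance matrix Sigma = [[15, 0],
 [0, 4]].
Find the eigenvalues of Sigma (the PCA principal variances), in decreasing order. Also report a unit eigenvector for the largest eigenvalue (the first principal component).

Step 1 — characteristic polynomial of 2×2 Sigma:
  det(Sigma - λI) = λ² - trace · λ + det = 0.
  trace = 15 + 4 = 19, det = 15·4 - (0)² = 60.
Step 2 — discriminant:
  Δ = trace² - 4·det = 361 - 240 = 121.
Step 3 — eigenvalues:
  λ = (trace ± √Δ)/2 = (19 ± 11)/2,
  λ_1 = 15,  λ_2 = 4.

Step 4 — unit eigenvector for λ_1: Sigma is diagonal, so its eigenvectors are the coordinate axes. λ_1 = 15 is the diagonal entry on the first coordinate axis, hence
  v_1 = (1, 0) (||v_1|| = 1).

λ_1 = 15,  λ_2 = 4;  v_1 ≈ (1, 0)


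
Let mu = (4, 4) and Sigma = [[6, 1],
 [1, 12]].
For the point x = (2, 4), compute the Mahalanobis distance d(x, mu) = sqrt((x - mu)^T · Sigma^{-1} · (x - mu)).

Step 1 — centre the observation: (x - mu) = (-2, 0).

Step 2 — invert Sigma. det(Sigma) = 6·12 - (1)² = 71.
  Sigma^{-1} = (1/det) · [[d, -b], [-b, a]] = [[0.169, -0.0141],
 [-0.0141, 0.0845]].

Step 3 — form the quadratic (x - mu)^T · Sigma^{-1} · (x - mu):
  Sigma^{-1} · (x - mu) = (-0.338, 0.0282).
  (x - mu)^T · [Sigma^{-1} · (x - mu)] = (-2)·(-0.338) + (0)·(0.0282) = 0.6761.

Step 4 — take square root: d = √(0.6761) ≈ 0.8222.

d(x, mu) = √(0.6761) ≈ 0.8222


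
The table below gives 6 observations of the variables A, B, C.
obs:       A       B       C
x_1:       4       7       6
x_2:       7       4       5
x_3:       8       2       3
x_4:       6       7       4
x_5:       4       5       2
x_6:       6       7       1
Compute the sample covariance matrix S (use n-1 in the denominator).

Step 1 — column means:
  mean(A) = (4 + 7 + 8 + 6 + 4 + 6) / 6 = 35/6 = 5.8333
  mean(B) = (7 + 4 + 2 + 7 + 5 + 7) / 6 = 32/6 = 5.3333
  mean(C) = (6 + 5 + 3 + 4 + 2 + 1) / 6 = 21/6 = 3.5

Step 2 — sample covariance S[i,j] = (1/(n-1)) · Σ_k (x_{k,i} - mean_i) · (x_{k,j} - mean_j), with n-1 = 5.
  S[A,A] = ((-1.8333)·(-1.8333) + (1.1667)·(1.1667) + (2.1667)·(2.1667) + (0.1667)·(0.1667) + (-1.8333)·(-1.8333) + (0.1667)·(0.1667)) / 5 = 12.8333/5 = 2.5667
  S[A,B] = ((-1.8333)·(1.6667) + (1.1667)·(-1.3333) + (2.1667)·(-3.3333) + (0.1667)·(1.6667) + (-1.8333)·(-0.3333) + (0.1667)·(1.6667)) / 5 = -10.6667/5 = -2.1333
  S[A,C] = ((-1.8333)·(2.5) + (1.1667)·(1.5) + (2.1667)·(-0.5) + (0.1667)·(0.5) + (-1.8333)·(-1.5) + (0.1667)·(-2.5)) / 5 = -1.5/5 = -0.3
  S[B,B] = ((1.6667)·(1.6667) + (-1.3333)·(-1.3333) + (-3.3333)·(-3.3333) + (1.6667)·(1.6667) + (-0.3333)·(-0.3333) + (1.6667)·(1.6667)) / 5 = 21.3333/5 = 4.2667
  S[B,C] = ((1.6667)·(2.5) + (-1.3333)·(1.5) + (-3.3333)·(-0.5) + (1.6667)·(0.5) + (-0.3333)·(-1.5) + (1.6667)·(-2.5)) / 5 = 1/5 = 0.2
  S[C,C] = ((2.5)·(2.5) + (1.5)·(1.5) + (-0.5)·(-0.5) + (0.5)·(0.5) + (-1.5)·(-1.5) + (-2.5)·(-2.5)) / 5 = 17.5/5 = 3.5

S is symmetric (S[j,i] = S[i,j]). Assembling:

S = [[2.5667, -2.1333, -0.3],
 [-2.1333, 4.2667, 0.2],
 [-0.3, 0.2, 3.5]]


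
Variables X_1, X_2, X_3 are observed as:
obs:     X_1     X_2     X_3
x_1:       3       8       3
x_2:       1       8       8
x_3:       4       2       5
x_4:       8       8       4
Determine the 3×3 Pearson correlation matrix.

Step 1 — column means:
  mean(X_1) = (3 + 1 + 4 + 8) / 4 = 16/4 = 4
  mean(X_2) = (8 + 8 + 2 + 8) / 4 = 26/4 = 6.5
  mean(X_3) = (3 + 8 + 5 + 4) / 4 = 20/4 = 5

Step 2 — sample variances and covariances s[i,j] = (1/(n-1)) · Σ_k (x_{k,i} - mean_i) · (x_{k,j} - mean_j), with n-1 = 3:
  s[X_1,X_1] = ((-1)·(-1) + (-3)·(-3) + (0)·(0) + (4)·(4)) / 3 = 26/3 = 8.6667
  s[X_1,X_2] = ((-1)·(1.5) + (-3)·(1.5) + (0)·(-4.5) + (4)·(1.5)) / 3 = 0/3 = 0
  s[X_1,X_3] = ((-1)·(-2) + (-3)·(3) + (0)·(0) + (4)·(-1)) / 3 = -11/3 = -3.6667
  s[X_2,X_2] = ((1.5)·(1.5) + (1.5)·(1.5) + (-4.5)·(-4.5) + (1.5)·(1.5)) / 3 = 27/3 = 9
  s[X_2,X_3] = ((1.5)·(-2) + (1.5)·(3) + (-4.5)·(0) + (1.5)·(-1)) / 3 = 0/3 = 0
  s[X_3,X_3] = ((-2)·(-2) + (3)·(3) + (0)·(0) + (-1)·(-1)) / 3 = 14/3 = 4.6667
  Sample standard deviations s_i = √(s[i,i]):
  s(X_1) = √(8.6667) = 2.9439
  s(X_2) = √(9) = 3
  s(X_3) = √(4.6667) = 2.1602

Step 3 — r_{ij} = s_{ij} / (s_i · s_j):
  r[X_1,X_1] = 1 (diagonal).
  r[X_1,X_2] = 0 / (2.9439 · 3) = 0 / 8.8318 = 0
  r[X_1,X_3] = -3.6667 / (2.9439 · 2.1602) = -3.6667 / 6.3596 = -0.5766
  r[X_2,X_2] = 1 (diagonal).
  r[X_2,X_3] = 0 / (3 · 2.1602) = 0 / 6.4807 = 0
  r[X_3,X_3] = 1 (diagonal).

R is symmetric with unit diagonal. Assembling:

R = [[1, 0, -0.5766],
 [0, 1, 0],
 [-0.5766, 0, 1]]


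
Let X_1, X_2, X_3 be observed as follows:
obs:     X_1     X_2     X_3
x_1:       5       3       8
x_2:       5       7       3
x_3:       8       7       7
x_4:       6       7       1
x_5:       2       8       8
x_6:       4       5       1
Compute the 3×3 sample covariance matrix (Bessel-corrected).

Step 1 — column means:
  mean(X_1) = (5 + 5 + 8 + 6 + 2 + 4) / 6 = 30/6 = 5
  mean(X_2) = (3 + 7 + 7 + 7 + 8 + 5) / 6 = 37/6 = 6.1667
  mean(X_3) = (8 + 3 + 7 + 1 + 8 + 1) / 6 = 28/6 = 4.6667

Step 2 — sample covariance S[i,j] = (1/(n-1)) · Σ_k (x_{k,i} - mean_i) · (x_{k,j} - mean_j), with n-1 = 5.
  S[X_1,X_1] = ((0)·(0) + (0)·(0) + (3)·(3) + (1)·(1) + (-3)·(-3) + (-1)·(-1)) / 5 = 20/5 = 4
  S[X_1,X_2] = ((0)·(-3.1667) + (0)·(0.8333) + (3)·(0.8333) + (1)·(0.8333) + (-3)·(1.8333) + (-1)·(-1.1667)) / 5 = -1/5 = -0.2
  S[X_1,X_3] = ((0)·(3.3333) + (0)·(-1.6667) + (3)·(2.3333) + (1)·(-3.6667) + (-3)·(3.3333) + (-1)·(-3.6667)) / 5 = -3/5 = -0.6
  S[X_2,X_2] = ((-3.1667)·(-3.1667) + (0.8333)·(0.8333) + (0.8333)·(0.8333) + (0.8333)·(0.8333) + (1.8333)·(1.8333) + (-1.1667)·(-1.1667)) / 5 = 16.8333/5 = 3.3667
  S[X_2,X_3] = ((-3.1667)·(3.3333) + (0.8333)·(-1.6667) + (0.8333)·(2.3333) + (0.8333)·(-3.6667) + (1.8333)·(3.3333) + (-1.1667)·(-3.6667)) / 5 = -2.6667/5 = -0.5333
  S[X_3,X_3] = ((3.3333)·(3.3333) + (-1.6667)·(-1.6667) + (2.3333)·(2.3333) + (-3.6667)·(-3.6667) + (3.3333)·(3.3333) + (-3.6667)·(-3.6667)) / 5 = 57.3333/5 = 11.4667

S is symmetric (S[j,i] = S[i,j]). Assembling:

S = [[4, -0.2, -0.6],
 [-0.2, 3.3667, -0.5333],
 [-0.6, -0.5333, 11.4667]]


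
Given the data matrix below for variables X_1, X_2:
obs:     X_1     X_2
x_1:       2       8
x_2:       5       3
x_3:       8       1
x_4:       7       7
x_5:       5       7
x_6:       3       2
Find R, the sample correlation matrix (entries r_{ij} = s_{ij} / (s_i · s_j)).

Step 1 — column means:
  mean(X_1) = (2 + 5 + 8 + 7 + 5 + 3) / 6 = 30/6 = 5
  mean(X_2) = (8 + 3 + 1 + 7 + 7 + 2) / 6 = 28/6 = 4.6667

Step 2 — sample variances and covariances s[i,j] = (1/(n-1)) · Σ_k (x_{k,i} - mean_i) · (x_{k,j} - mean_j), with n-1 = 5:
  s[X_1,X_1] = ((-3)·(-3) + (0)·(0) + (3)·(3) + (2)·(2) + (0)·(0) + (-2)·(-2)) / 5 = 26/5 = 5.2
  s[X_1,X_2] = ((-3)·(3.3333) + (0)·(-1.6667) + (3)·(-3.6667) + (2)·(2.3333) + (0)·(2.3333) + (-2)·(-2.6667)) / 5 = -11/5 = -2.2
  s[X_2,X_2] = ((3.3333)·(3.3333) + (-1.6667)·(-1.6667) + (-3.6667)·(-3.6667) + (2.3333)·(2.3333) + (2.3333)·(2.3333) + (-2.6667)·(-2.6667)) / 5 = 45.3333/5 = 9.0667
  Sample standard deviations s_i = √(s[i,i]):
  s(X_1) = √(5.2) = 2.2804
  s(X_2) = √(9.0667) = 3.0111

Step 3 — r_{ij} = s_{ij} / (s_i · s_j):
  r[X_1,X_1] = 1 (diagonal).
  r[X_1,X_2] = -2.2 / (2.2804 · 3.0111) = -2.2 / 6.8663 = -0.3204
  r[X_2,X_2] = 1 (diagonal).

R is symmetric with unit diagonal. Assembling:

R = [[1, -0.3204],
 [-0.3204, 1]]
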